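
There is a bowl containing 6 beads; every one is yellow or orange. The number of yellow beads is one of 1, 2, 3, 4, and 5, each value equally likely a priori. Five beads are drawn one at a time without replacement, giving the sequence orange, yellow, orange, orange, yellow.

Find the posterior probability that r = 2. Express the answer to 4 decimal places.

0.5714

Compute the likelihood of the observed sequence for each case: P(data | r = 1) = (5/6)(1/5)(4/4)(3/3)(0/2) = 0; P(data | r = 2) = (4/6)(2/5)(3/4)(2/3)(1/2) = 1/15; P(data | r = 3) = (3/6)(3/5)(2/4)(1/3)(2/2) = 1/20; P(data | r = 4) = (2/6)(4/5)(1/4)(0/3) = 0; P(data | r = 5) = (1/6)(5/5)(0/4) = 0.
The prior-weighted likelihoods are 1/5 · 0 = 0, 1/5 · 1/15 = 1/75, 1/5 · 1/20 = 1/100, 1/5 · 0 = 0, 1/5 · 0 = 0; these sum to 7/300.
By Bayes' rule, P(r = 2 | data) = (1/75) / (7/300) = 4/7.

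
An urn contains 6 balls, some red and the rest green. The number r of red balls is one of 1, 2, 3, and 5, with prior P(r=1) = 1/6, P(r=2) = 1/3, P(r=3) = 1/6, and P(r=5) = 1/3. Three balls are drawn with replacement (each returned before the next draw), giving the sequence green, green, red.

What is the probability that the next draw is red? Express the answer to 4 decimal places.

For each hypothesis, P(data | H) works out to: P(data | r = 1) = (5/6)(5/6)(1/6) = 0.11574; P(data | r = 2) = (4/6)(4/6)(2/6) = 0.14815; P(data | r = 3) = (3/6)(3/6)(3/6) = 0.125; P(data | r = 5) = (1/6)(1/6)(5/6) = 0.023148.
The prior-weighted likelihoods are 1/6 · 0.11574 = 0.01929, 1/3 · 0.14815 = 0.049383, 1/6 · 0.125 = 0.020833, 1/3 · 0.023148 = 0.007716; with total 0.097222.
Dividing through by the total gives posterior P(r = 1 | data) = 0.19841, P(r = 2 | data) = 0.50794, P(r = 3 | data) = 0.21429, P(r = 5 | data) = 0.079365.
Averaging over the posterior, P(red next | data) = (1/6)(0.19841) + (1/3)(0.50794) + (1/2)(0.21429) + (5/6)(0.079365) = 0.37566.

0.3757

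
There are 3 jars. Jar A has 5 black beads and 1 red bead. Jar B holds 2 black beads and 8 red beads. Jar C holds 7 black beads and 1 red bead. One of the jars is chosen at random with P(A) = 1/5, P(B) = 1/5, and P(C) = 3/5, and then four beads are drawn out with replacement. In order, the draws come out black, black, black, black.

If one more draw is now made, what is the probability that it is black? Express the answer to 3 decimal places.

0.866

For each hypothesis, P(data | H) works out to: P(data | jar A) = (5/6)(5/6)(5/6)(5/6) = 0.48225; P(data | jar B) = (2/10)(2/10)(2/10)(2/10) = 0.0016; P(data | jar C) = (7/8)(7/8)(7/8)(7/8) = 0.58618.
Weighting by the prior gives 1/5 · 0.48225 = 0.096451, 1/5 · 0.0016 = 0.00032, 3/5 · 0.58618 = 0.35171; with total 0.44848.
Normalising, the posterior is P(jar A | data) = 0.21506, P(jar B | data) = 0.00071352, P(jar C | data) = 0.78423.
So P(black next | data) = Σ P(black next | H) P(H | data) = (5/6)(0.21506) + (1/5)(0.00071352) + (7/8)(0.78423) = 0.86556.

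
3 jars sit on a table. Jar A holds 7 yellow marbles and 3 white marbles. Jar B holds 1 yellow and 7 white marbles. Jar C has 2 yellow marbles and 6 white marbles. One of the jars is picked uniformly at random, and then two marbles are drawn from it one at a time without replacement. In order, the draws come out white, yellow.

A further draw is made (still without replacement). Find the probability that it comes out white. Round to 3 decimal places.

0.632

Compute the likelihood of the observed sequence for each case: P(data | jar A) = (3/10)(7/9) = 0.23333; P(data | jar B) = (7/8)(1/7) = 0.125; P(data | jar C) = (6/8)(2/7) = 0.21429.
Multiplying each by its prior: 1/3 · 0.23333 = 0.077778, 1/3 · 0.125 = 0.041667, 1/3 · 0.21429 = 0.071429; with total 0.19087.
The posterior is then P(jar A | data) = 0.40748, P(jar B | data) = 0.2183, P(jar C | data) = 0.37422.
The predictive probability is P(white next | data) = (1/4)(0.40748) + (1)(0.2183) + (5/6)(0.37422) = 0.63202.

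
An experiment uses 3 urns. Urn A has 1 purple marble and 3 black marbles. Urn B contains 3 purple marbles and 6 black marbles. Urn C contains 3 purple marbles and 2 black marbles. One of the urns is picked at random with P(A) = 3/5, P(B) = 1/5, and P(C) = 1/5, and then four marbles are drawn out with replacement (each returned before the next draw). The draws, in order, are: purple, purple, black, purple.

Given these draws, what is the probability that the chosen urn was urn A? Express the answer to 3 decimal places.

Under each hypothesis, the probability of the observed sequence is: P(data | urn A) = (1/4)(1/4)(3/4)(1/4) = 0.011719; P(data | urn B) = (3/9)(3/9)(6/9)(3/9) = 0.024691; P(data | urn C) = (3/5)(3/5)(2/5)(3/5) = 0.0864.
The prior-weighted likelihoods are 3/5 · 0.011719 = 0.0070313, 1/5 · 0.024691 = 0.0049383, 1/5 · 0.0864 = 0.01728; with total 0.02925.
So P(urn A | data) = (0.0070313) / (0.02925) = 0.24039.

0.240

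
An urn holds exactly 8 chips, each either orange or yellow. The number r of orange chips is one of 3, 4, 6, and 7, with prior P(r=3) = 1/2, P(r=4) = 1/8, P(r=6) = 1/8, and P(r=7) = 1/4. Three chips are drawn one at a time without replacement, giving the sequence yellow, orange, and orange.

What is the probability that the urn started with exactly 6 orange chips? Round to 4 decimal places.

Compute the likelihood of the observed sequence for each case: P(data | r = 3) = (5/8)(3/7)(2/6) = 5/56; P(data | r = 4) = (4/8)(4/7)(3/6) = 1/7; P(data | r = 6) = (2/8)(6/7)(5/6) = 5/28; P(data | r = 7) = (1/8)(7/7)(6/6) = 1/8.
Multiplying each by its prior: 1/2 · 5/56 = 5/112, 1/8 · 1/7 = 1/56, 1/8 · 5/28 = 5/224, 1/4 · 1/8 = 1/32; with total 13/112.
So P(r = 6 | data) = (5/224) / (13/112) = 5/26.

0.1923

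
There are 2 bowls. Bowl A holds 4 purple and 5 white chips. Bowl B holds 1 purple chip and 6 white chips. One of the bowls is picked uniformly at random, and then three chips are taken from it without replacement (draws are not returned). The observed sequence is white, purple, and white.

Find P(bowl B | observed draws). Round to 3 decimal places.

0.474

For each hypothesis, P(data | H) works out to: P(data | bowl A) = (5/9)(4/8)(4/7) = 10/63; P(data | bowl B) = (6/7)(1/6)(5/5) = 1/7.
The prior-weighted likelihoods are 1/2 · 10/63 = 5/63, 1/2 · 1/7 = 1/14; summing to 19/126.
Hence P(bowl B | data) = (1/14) / (19/126) = 9/19.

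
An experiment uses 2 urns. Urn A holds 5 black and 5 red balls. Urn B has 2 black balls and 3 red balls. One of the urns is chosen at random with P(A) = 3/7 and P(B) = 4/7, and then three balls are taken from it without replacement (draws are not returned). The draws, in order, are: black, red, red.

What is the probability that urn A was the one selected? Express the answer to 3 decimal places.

0.342

Under each hypothesis, the probability of the observed sequence is: P(data | urn A) = (5/10)(5/9)(4/8) = 5/36; P(data | urn B) = (2/5)(3/4)(2/3) = 1/5.
Multiplying each by its prior: 3/7 · 5/36 = 5/84, 4/7 · 1/5 = 4/35; with total 73/420.
Therefore the posterior P(urn A | data) = (5/84) / (73/420) = 25/73.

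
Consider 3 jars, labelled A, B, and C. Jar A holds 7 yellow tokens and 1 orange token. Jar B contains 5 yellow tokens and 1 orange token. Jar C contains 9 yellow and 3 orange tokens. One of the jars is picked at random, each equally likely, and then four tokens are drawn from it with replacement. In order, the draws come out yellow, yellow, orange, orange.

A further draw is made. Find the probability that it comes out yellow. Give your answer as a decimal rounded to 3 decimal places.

Under each hypothesis, the probability of the observed sequence is: P(data | jar A) = (7/8)(7/8)(1/8)(1/8) = 0.011963; P(data | jar B) = (5/6)(5/6)(1/6)(1/6) = 0.01929; P(data | jar C) = (9/12)(9/12)(3/12)(3/12) = 0.035156.
Weighting by the prior gives 1/3 · 0.011963 = 0.0039876, 1/3 · 0.01929 = 0.00643, 1/3 · 0.035156 = 0.011719; with total 0.022136.
Normalising, the posterior is P(jar A | data) = 0.18014, P(jar B | data) = 0.29047, P(jar C | data) = 0.52939.
Averaging over the posterior, P(yellow next | data) = (7/8)(0.18014) + (5/6)(0.29047) + (3/4)(0.52939) = 0.79672.

0.797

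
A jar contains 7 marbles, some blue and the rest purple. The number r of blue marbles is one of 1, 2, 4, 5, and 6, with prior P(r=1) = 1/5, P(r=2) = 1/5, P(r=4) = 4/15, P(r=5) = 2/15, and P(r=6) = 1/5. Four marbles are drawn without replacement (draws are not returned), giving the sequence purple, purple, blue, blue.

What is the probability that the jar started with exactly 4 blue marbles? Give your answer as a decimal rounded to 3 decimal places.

0.590

Under each hypothesis, the probability of the observed sequence is: P(data | r = 1) = (6/7)(5/6)(1/5)(0/4) = 0; P(data | r = 2) = (5/7)(4/6)(2/5)(1/4) = 0.047619; P(data | r = 4) = (3/7)(2/6)(4/5)(3/4) = 0.085714; P(data | r = 5) = (2/7)(1/6)(5/5)(4/4) = 0.047619; P(data | r = 6) = (1/7)(0/6) = 0.
The prior-weighted likelihoods are 1/5 · 0 = 0, 1/5 · 0.047619 = 0.0095238, 4/15 · 0.085714 = 0.022857, 2/15 · 0.047619 = 0.0063492, 1/5 · 0 = 0; with total 0.03873.
By Bayes' rule, P(r = 4 | data) = (0.022857) / (0.03873) = 0.59016.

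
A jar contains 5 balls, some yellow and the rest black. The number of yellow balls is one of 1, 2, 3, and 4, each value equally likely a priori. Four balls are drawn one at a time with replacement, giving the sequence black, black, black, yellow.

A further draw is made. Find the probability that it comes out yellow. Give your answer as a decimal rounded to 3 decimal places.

0.356

For each hypothesis, P(data | H) works out to: P(data | r = 1) = (4/5)(4/5)(4/5)(1/5) = 0.1024; P(data | r = 2) = (3/5)(3/5)(3/5)(2/5) = 0.0864; P(data | r = 3) = (2/5)(2/5)(2/5)(3/5) = 0.0384; P(data | r = 4) = (1/5)(1/5)(1/5)(4/5) = 0.0064.
Multiplying each by its prior: 1/4 · 0.1024 = 0.0256, 1/4 · 0.0864 = 0.0216, 1/4 · 0.0384 = 0.0096, 1/4 · 0.0064 = 0.0016; with total 0.0584.
Normalising, the posterior is P(r = 1 | data) = 0.43836, P(r = 2 | data) = 0.36986, P(r = 3 | data) = 0.16438, P(r = 4 | data) = 0.027397.
Averaging over the posterior, P(yellow next | data) = (1/5)(0.43836) + (2/5)(0.36986) + (3/5)(0.16438) + (4/5)(0.027397) = 0.35616.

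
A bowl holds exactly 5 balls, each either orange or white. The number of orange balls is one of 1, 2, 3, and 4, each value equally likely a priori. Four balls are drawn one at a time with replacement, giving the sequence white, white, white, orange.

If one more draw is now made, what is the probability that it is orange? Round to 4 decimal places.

0.3562

For each hypothesis, P(data | H) works out to: P(data | r = 1) = (4/5)(4/5)(4/5)(1/5) = 0.1024; P(data | r = 2) = (3/5)(3/5)(3/5)(2/5) = 0.0864; P(data | r = 3) = (2/5)(2/5)(2/5)(3/5) = 0.0384; P(data | r = 4) = (1/5)(1/5)(1/5)(4/5) = 0.0064.
Multiplying each by its prior: 1/4 · 0.1024 = 0.0256, 1/4 · 0.0864 = 0.0216, 1/4 · 0.0384 = 0.0096, 1/4 · 0.0064 = 0.0016; these sum to 0.0584.
The posterior is then P(r = 1 | data) = 0.43836, P(r = 2 | data) = 0.36986, P(r = 3 | data) = 0.16438, P(r = 4 | data) = 0.027397.
Averaging over the posterior, P(orange next | data) = (1/5)(0.43836) + (2/5)(0.36986) + (3/5)(0.16438) + (4/5)(0.027397) = 0.35616.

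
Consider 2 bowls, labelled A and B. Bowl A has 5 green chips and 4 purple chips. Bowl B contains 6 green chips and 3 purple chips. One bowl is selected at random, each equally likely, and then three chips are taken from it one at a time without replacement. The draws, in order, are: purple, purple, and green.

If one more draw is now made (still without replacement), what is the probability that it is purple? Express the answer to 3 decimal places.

For each hypothesis, P(data | H) works out to: P(data | bowl A) = (4/9)(3/8)(5/7) = 5/42; P(data | bowl B) = (3/9)(2/8)(6/7) = 1/14.
Weighting by the prior gives 1/2 · 5/42 = 5/84, 1/2 · 1/14 = 1/28; with total 2/21.
The posterior is then P(bowl A | data) = 5/8, P(bowl B | data) = 3/8.
Averaging over the posterior, P(purple next | data) = (1/3)(5/8) + (1/6)(3/8) = 13/48.

0.271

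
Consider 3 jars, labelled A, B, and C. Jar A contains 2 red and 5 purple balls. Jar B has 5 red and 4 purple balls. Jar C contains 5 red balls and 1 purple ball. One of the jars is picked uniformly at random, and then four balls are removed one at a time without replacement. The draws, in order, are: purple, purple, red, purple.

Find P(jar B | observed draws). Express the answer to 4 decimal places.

0.2174

The likelihood of the observed sequence under each hypothesis: P(data | jar A) = (5/7)(4/6)(2/5)(3/4) = 1/7; P(data | jar B) = (4/9)(3/8)(5/7)(2/6) = 5/126; P(data | jar C) = (1/6)(0/5) = 0.
The prior-weighted likelihoods are 1/3 · 1/7 = 1/21, 1/3 · 5/126 = 5/378, 1/3 · 0 = 0; these sum to 23/378.
Hence P(jar B | data) = (5/378) / (23/378) = 5/23.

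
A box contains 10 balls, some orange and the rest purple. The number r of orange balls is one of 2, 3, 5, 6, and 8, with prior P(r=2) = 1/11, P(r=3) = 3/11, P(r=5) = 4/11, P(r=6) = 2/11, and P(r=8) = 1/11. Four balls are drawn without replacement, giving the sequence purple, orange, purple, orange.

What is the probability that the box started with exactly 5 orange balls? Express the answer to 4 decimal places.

For each hypothesis, P(data | H) works out to: P(data | r = 2) = (8/10)(2/9)(7/8)(1/7) = 1/45; P(data | r = 3) = (7/10)(3/9)(6/8)(2/7) = 1/20; P(data | r = 5) = (5/10)(5/9)(4/8)(4/7) = 5/63; P(data | r = 6) = (4/10)(6/9)(3/8)(5/7) = 1/14; P(data | r = 8) = (2/10)(8/9)(1/8)(7/7) = 1/45.
Weighting by the prior gives 1/11 · 1/45 = 1/495, 3/11 · 1/20 = 3/220, 4/11 · 5/63 = 20/693, 2/11 · 1/14 = 1/77, 1/11 · 1/45 = 1/495; with total 5/84.
So P(r = 5 | data) = (20/693) / (5/84) = 16/33.

0.4848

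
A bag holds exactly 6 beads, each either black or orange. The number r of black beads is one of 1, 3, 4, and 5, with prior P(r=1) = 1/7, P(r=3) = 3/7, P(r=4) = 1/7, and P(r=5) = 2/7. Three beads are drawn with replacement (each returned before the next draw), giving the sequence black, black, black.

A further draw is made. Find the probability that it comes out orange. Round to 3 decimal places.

Under each hypothesis, the probability of the observed sequence is: P(data | r = 1) = (1/6)(1/6)(1/6) = 0.0046296; P(data | r = 3) = (3/6)(3/6)(3/6) = 0.125; P(data | r = 4) = (4/6)(4/6)(4/6) = 0.2963; P(data | r = 5) = (5/6)(5/6)(5/6) = 0.5787.
Multiplying each by its prior: 1/7 · 0.0046296 = 0.00066138, 3/7 · 0.125 = 0.053571, 1/7 · 0.2963 = 0.042328, 2/7 · 0.5787 = 0.16534; summing to 0.2619.
Normalising, the posterior is P(r = 1 | data) = 0.0025253, P(r = 3 | data) = 0.20455, P(r = 4 | data) = 0.16162, P(r = 5 | data) = 0.63131.
So P(orange next | data) = Σ P(orange next | H) P(H | data) = (5/6)(0.0025253) + (1/2)(0.20455) + (1/3)(0.16162) + (1/6)(0.63131) = 0.26347.

0.263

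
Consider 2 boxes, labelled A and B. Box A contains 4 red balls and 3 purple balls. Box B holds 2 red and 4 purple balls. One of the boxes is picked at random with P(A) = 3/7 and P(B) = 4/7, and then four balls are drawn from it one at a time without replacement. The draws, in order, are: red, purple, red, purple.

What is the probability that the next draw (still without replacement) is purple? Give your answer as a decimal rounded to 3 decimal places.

0.673

The likelihood of the observed sequence under each hypothesis: P(data | box A) = (4/7)(3/6)(3/5)(2/4) = 3/35; P(data | box B) = (2/6)(4/5)(1/4)(3/3) = 1/15.
Weighting by the prior gives 3/7 · 3/35 = 9/245, 4/7 · 1/15 = 4/105; these sum to 11/147.
Dividing through by the total gives posterior P(box A | data) = 27/55, P(box B | data) = 28/55.
So P(purple next | data) = Σ P(purple next | H) P(H | data) = (1/3)(27/55) + (1)(28/55) = 37/55.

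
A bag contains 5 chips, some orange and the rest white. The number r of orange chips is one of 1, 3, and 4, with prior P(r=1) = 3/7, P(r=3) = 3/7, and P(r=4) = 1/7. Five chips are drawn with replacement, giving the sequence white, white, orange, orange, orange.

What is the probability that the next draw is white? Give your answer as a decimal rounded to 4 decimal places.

0.4147

Under each hypothesis, the probability of the observed sequence is: P(data | r = 1) = (4/5)(4/5)(1/5)(1/5)(1/5) = 0.00512; P(data | r = 3) = (2/5)(2/5)(3/5)(3/5)(3/5) = 0.03456; P(data | r = 4) = (1/5)(1/5)(4/5)(4/5)(4/5) = 0.02048.
Weighting by the prior gives 3/7 · 0.00512 = 0.0021943, 3/7 · 0.03456 = 0.014811, 1/7 · 0.02048 = 0.0029257; with total 0.019931.
Dividing through by the total gives posterior P(r = 1 | data) = 0.11009, P(r = 3 | data) = 0.74312, P(r = 4 | data) = 0.14679.
Averaging over the posterior, P(white next | data) = (4/5)(0.11009) + (2/5)(0.74312) + (1/5)(0.14679) = 0.41468.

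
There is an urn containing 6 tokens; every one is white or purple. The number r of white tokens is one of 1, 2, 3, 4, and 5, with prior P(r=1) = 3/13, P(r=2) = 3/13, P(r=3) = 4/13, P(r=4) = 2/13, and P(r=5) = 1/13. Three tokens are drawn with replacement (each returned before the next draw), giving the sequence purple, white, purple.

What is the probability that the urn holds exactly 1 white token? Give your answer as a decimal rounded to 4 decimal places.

Under each hypothesis, the probability of the observed sequence is: P(data | r = 1) = (5/6)(1/6)(5/6) = 0.11574; P(data | r = 2) = (4/6)(2/6)(4/6) = 0.14815; P(data | r = 3) = (3/6)(3/6)(3/6) = 0.125; P(data | r = 4) = (2/6)(4/6)(2/6) = 0.074074; P(data | r = 5) = (1/6)(5/6)(1/6) = 0.023148.
Weighting by the prior gives 3/13 · 0.11574 = 0.026709, 3/13 · 0.14815 = 0.034188, 4/13 · 0.125 = 0.038462, 2/13 · 0.074074 = 0.011396, 1/13 · 0.023148 = 0.0017806; these sum to 0.11254.
So P(r = 1 | data) = (0.026709) / (0.11254) = 0.23734.

0.2373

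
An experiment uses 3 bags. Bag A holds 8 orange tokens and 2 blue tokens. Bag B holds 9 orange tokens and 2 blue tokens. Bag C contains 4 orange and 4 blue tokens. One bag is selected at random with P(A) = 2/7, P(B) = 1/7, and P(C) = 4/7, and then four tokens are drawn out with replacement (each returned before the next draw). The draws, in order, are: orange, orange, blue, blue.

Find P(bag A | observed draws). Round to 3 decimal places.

0.158

The likelihood of the observed sequence under each hypothesis: P(data | bag A) = (8/10)(8/10)(2/10)(2/10) = 0.0256; P(data | bag B) = (9/11)(9/11)(2/11)(2/11) = 0.02213; P(data | bag C) = (4/8)(4/8)(4/8)(4/8) = 0.0625.
Multiplying each by its prior: 2/7 · 0.0256 = 0.0073143, 1/7 · 0.02213 = 0.0031614, 4/7 · 0.0625 = 0.035714; these sum to 0.04619.
Therefore the posterior P(bag A | data) = (0.0073143) / (0.04619) = 0.15835.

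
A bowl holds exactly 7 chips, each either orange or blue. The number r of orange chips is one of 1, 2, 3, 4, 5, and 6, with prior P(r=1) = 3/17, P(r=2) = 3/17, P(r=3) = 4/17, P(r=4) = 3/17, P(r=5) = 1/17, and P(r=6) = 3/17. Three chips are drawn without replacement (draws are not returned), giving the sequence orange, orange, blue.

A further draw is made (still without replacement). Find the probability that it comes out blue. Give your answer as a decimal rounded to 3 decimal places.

0.456

The likelihood of the observed sequence under each hypothesis: P(data | r = 1) = (1/7)(0/6) = 0; P(data | r = 2) = (2/7)(1/6)(5/5) = 1/21; P(data | r = 3) = (3/7)(2/6)(4/5) = 4/35; P(data | r = 4) = (4/7)(3/6)(3/5) = 6/35; P(data | r = 5) = (5/7)(4/6)(2/5) = 4/21; P(data | r = 6) = (6/7)(5/6)(1/5) = 1/7.
Weighting by the prior gives 3/17 · 0 = 0, 3/17 · 1/21 = 1/119, 4/17 · 4/35 = 16/595, 3/17 · 6/35 = 18/595, 1/17 · 4/21 = 4/357, 3/17 · 1/7 = 3/119; these sum to 26/255.
The posterior is then P(r = 1 | data) = 0, P(r = 2 | data) = 15/182, P(r = 3 | data) = 24/91, P(r = 4 | data) = 27/91, P(r = 5 | data) = 10/91, P(r = 6 | data) = 45/182.
The predictive probability is P(blue next | data) = (1)(15/182) + (3/4)(24/91) + (1/2)(27/91) + (1/4)(10/91) + (0)(45/182) = 83/182.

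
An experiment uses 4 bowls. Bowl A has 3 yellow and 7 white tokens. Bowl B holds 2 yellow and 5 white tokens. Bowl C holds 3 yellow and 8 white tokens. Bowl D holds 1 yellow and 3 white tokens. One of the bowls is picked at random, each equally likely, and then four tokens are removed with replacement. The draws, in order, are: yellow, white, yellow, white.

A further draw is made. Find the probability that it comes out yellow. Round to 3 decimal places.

For each hypothesis, P(data | H) works out to: P(data | bowl A) = (3/10)(7/10)(3/10)(7/10) = 0.0441; P(data | bowl B) = (2/7)(5/7)(2/7)(5/7) = 0.041649; P(data | bowl C) = (3/11)(8/11)(3/11)(8/11) = 0.039342; P(data | bowl D) = (1/4)(3/4)(1/4)(3/4) = 0.035156.
Multiplying each by its prior: 1/4 · 0.0441 = 0.011025, 1/4 · 0.041649 = 0.010412, 1/4 · 0.039342 = 0.0098354, 1/4 · 0.035156 = 0.0087891; these sum to 0.040062.
Dividing through by the total gives posterior P(bowl A | data) = 0.2752, P(bowl B | data) = 0.25991, P(bowl C | data) = 0.24551, P(bowl D | data) = 0.21939.
Averaging over the posterior, P(yellow next | data) = (3/10)(0.2752) + (2/7)(0.25991) + (3/11)(0.24551) + (1/4)(0.21939) = 0.27862.

0.279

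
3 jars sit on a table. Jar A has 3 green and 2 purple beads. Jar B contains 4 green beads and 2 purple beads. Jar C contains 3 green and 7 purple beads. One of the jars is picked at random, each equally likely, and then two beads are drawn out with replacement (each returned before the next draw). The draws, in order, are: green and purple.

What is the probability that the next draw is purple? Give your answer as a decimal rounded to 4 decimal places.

0.4717

The likelihood of the observed sequence under each hypothesis: P(data | jar A) = (3/5)(2/5) = 6/25; P(data | jar B) = (4/6)(2/6) = 2/9; P(data | jar C) = (3/10)(7/10) = 21/100.
Weighting by the prior gives 1/3 · 6/25 = 2/25, 1/3 · 2/9 = 2/27, 1/3 · 21/100 = 7/100; these sum to 121/540.
The posterior is then P(jar A | data) = 0.35702, P(jar B | data) = 0.33058, P(jar C | data) = 0.3124.
So P(purple next | data) = Σ P(purple next | H) P(H | data) = (2/5)(0.35702) + (1/3)(0.33058) + (7/10)(0.3124) = 0.47168.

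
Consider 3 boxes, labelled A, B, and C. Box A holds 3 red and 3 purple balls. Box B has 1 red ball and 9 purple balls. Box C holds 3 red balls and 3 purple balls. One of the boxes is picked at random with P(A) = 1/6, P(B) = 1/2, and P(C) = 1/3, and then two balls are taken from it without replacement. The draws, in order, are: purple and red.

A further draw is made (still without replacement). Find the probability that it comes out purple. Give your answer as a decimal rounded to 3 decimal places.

0.625

Under each hypothesis, the probability of the observed sequence is: P(data | box A) = (3/6)(3/5) = 3/10; P(data | box B) = (9/10)(1/9) = 1/10; P(data | box C) = (3/6)(3/5) = 3/10.
Multiplying each by its prior: 1/6 · 3/10 = 1/20, 1/2 · 1/10 = 1/20, 1/3 · 3/10 = 1/10; summing to 1/5.
Dividing through by the total gives posterior P(box A | data) = 1/4, P(box B | data) = 1/4, P(box C | data) = 1/2.
Averaging over the posterior, P(purple next | data) = (1/2)(1/4) + (1)(1/4) + (1/2)(1/2) = 5/8.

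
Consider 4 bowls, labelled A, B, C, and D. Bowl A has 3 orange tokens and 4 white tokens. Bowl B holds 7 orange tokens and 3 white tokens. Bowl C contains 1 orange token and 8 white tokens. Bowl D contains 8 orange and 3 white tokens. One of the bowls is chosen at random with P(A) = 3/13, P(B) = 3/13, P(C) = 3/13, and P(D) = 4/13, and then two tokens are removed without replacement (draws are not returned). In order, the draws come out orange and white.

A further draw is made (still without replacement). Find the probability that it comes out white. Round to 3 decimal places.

0.440

The likelihood of the observed sequence under each hypothesis: P(data | bowl A) = (3/7)(4/6) = 0.28571; P(data | bowl B) = (7/10)(3/9) = 0.23333; P(data | bowl C) = (1/9)(8/8) = 0.11111; P(data | bowl D) = (8/11)(3/10) = 0.21818.
The prior-weighted likelihoods are 3/13 · 0.28571 = 0.065934, 3/13 · 0.23333 = 0.053846, 3/13 · 0.11111 = 0.025641, 4/13 · 0.21818 = 0.067133; summing to 0.21255.
The posterior is then P(bowl A | data) = 0.3102, P(bowl B | data) = 0.25333, P(bowl C | data) = 0.12063, P(bowl D | data) = 0.31584.
So P(white next | data) = Σ P(white next | H) P(H | data) = (3/5)(0.3102) + (1/4)(0.25333) + (1)(0.12063) + (2/9)(0.31584) = 0.44027.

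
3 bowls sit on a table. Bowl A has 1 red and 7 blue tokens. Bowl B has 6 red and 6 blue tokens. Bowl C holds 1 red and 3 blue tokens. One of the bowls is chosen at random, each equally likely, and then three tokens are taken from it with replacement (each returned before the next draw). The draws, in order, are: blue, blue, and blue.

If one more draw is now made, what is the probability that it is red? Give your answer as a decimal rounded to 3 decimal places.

Under each hypothesis, the probability of the observed sequence is: P(data | bowl A) = (7/8)(7/8)(7/8) = 0.66992; P(data | bowl B) = (6/12)(6/12)(6/12) = 0.125; P(data | bowl C) = (3/4)(3/4)(3/4) = 0.42188.
The prior-weighted likelihoods are 1/3 · 0.66992 = 0.22331, 1/3 · 0.125 = 0.041667, 1/3 · 0.42188 = 0.14062; these sum to 0.4056.
Dividing through by the total gives posterior P(bowl A | data) = 0.55056, P(bowl B | data) = 0.10273, P(bowl C | data) = 0.34671.
So P(red next | data) = Σ P(red next | H) P(H | data) = (1/8)(0.55056) + (1/2)(0.10273) + (1/4)(0.34671) = 0.20686.

0.207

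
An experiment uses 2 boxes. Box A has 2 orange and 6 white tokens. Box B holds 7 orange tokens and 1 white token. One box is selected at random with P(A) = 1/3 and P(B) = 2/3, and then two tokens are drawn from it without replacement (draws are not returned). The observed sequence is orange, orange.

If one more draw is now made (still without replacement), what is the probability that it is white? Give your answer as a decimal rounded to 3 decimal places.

0.186

For each hypothesis, P(data | H) works out to: P(data | box A) = (2/8)(1/7) = 1/28; P(data | box B) = (7/8)(6/7) = 3/4.
The prior-weighted likelihoods are 1/3 · 1/28 = 1/84, 2/3 · 3/4 = 1/2; with total 43/84.
Normalising, the posterior is P(box A | data) = 1/43, P(box B | data) = 42/43.
The predictive probability is P(white next | data) = (1)(1/43) + (1/6)(42/43) = 8/43.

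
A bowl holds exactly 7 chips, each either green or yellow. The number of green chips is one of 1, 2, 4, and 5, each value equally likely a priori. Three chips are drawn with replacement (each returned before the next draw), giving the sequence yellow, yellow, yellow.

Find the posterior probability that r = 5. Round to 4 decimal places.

Under each hypothesis, the probability of the observed sequence is: P(data | r = 1) = (6/7)(6/7)(6/7) = 0.62974; P(data | r = 2) = (5/7)(5/7)(5/7) = 0.36443; P(data | r = 4) = (3/7)(3/7)(3/7) = 0.078717; P(data | r = 5) = (2/7)(2/7)(2/7) = 0.023324.
The prior-weighted likelihoods are 1/4 · 0.62974 = 0.15743, 1/4 · 0.36443 = 0.091108, 1/4 · 0.078717 = 0.019679, 1/4 · 0.023324 = 0.0058309; with total 0.27405.
By Bayes' rule, P(r = 5 | data) = (0.0058309) / (0.27405) = 0.021277.

0.0213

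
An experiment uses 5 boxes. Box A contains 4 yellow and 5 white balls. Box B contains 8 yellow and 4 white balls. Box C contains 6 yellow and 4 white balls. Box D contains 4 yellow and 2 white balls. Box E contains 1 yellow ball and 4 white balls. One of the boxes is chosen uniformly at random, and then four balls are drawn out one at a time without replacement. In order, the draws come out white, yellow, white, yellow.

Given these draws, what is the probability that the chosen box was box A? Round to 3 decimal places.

0.290

For each hypothesis, P(data | H) works out to: P(data | box A) = (5/9)(4/8)(4/7)(3/6) = 0.079365; P(data | box B) = (4/12)(8/11)(3/10)(7/9) = 0.056566; P(data | box C) = (4/10)(6/9)(3/8)(5/7) = 0.071429; P(data | box D) = (2/6)(4/5)(1/4)(3/3) = 0.066667; P(data | box E) = (4/5)(1/4)(3/3)(0/2) = 0.
The prior-weighted likelihoods are 1/5 · 0.079365 = 0.015873, 1/5 · 0.056566 = 0.011313, 1/5 · 0.071429 = 0.014286, 1/5 · 0.066667 = 0.013333, 1/5 · 0 = 0; these sum to 0.054805.
Therefore the posterior P(box A | data) = (0.015873) / (0.054805) = 0.28963.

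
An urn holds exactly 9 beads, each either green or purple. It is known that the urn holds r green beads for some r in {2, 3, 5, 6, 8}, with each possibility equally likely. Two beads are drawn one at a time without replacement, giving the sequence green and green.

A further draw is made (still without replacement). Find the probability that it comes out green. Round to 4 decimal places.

The likelihood of the observed sequence under each hypothesis: P(data | r = 2) = (2/9)(1/8) = 1/36; P(data | r = 3) = (3/9)(2/8) = 1/12; P(data | r = 5) = (5/9)(4/8) = 5/18; P(data | r = 6) = (6/9)(5/8) = 5/12; P(data | r = 8) = (8/9)(7/8) = 7/9.
Multiplying each by its prior: 1/5 · 1/36 = 1/180, 1/5 · 1/12 = 1/60, 1/5 · 5/18 = 1/18, 1/5 · 5/12 = 1/12, 1/5 · 7/9 = 7/45; these sum to 19/60.
Dividing through by the total gives posterior P(r = 2 | data) = 1/57, P(r = 3 | data) = 1/19, P(r = 5 | data) = 10/57, P(r = 6 | data) = 5/19, P(r = 8 | data) = 28/57.
So P(green next | data) = Σ P(green next | H) P(H | data) = (0)(1/57) + (1/7)(1/19) + (3/7)(10/57) + (4/7)(5/19) + (6/7)(28/57) = 87/133.

0.6541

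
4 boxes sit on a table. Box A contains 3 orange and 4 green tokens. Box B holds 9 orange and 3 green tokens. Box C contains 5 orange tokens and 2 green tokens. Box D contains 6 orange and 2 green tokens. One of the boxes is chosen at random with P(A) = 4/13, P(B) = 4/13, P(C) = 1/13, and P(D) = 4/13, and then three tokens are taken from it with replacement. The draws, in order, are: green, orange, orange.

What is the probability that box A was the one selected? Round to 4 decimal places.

0.2483

For each hypothesis, P(data | H) works out to: P(data | box A) = (4/7)(3/7)(3/7) = 0.10496; P(data | box B) = (3/12)(9/12)(9/12) = 0.14062; P(data | box C) = (2/7)(5/7)(5/7) = 0.14577; P(data | box D) = (2/8)(6/8)(6/8) = 0.14062.
The prior-weighted likelihoods are 4/13 · 0.10496 = 0.032294, 4/13 · 0.14062 = 0.043269, 1/13 · 0.14577 = 0.011213, 4/13 · 0.14062 = 0.043269; summing to 0.13005.
So P(box A | data) = (0.032294) / (0.13005) = 0.24833.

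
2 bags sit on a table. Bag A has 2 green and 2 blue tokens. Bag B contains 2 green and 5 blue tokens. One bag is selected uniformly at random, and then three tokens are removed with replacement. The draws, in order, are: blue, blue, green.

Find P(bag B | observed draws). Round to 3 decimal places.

0.538

Compute the likelihood of the observed sequence for each case: P(data | bag A) = (2/4)(2/4)(2/4) = 0.125; P(data | bag B) = (5/7)(5/7)(2/7) = 0.14577.
Weighting by the prior gives 1/2 · 0.125 = 0.0625, 1/2 · 0.14577 = 0.072886; summing to 0.13539.
Hence P(bag B | data) = (0.072886) / (0.13539) = 0.53836.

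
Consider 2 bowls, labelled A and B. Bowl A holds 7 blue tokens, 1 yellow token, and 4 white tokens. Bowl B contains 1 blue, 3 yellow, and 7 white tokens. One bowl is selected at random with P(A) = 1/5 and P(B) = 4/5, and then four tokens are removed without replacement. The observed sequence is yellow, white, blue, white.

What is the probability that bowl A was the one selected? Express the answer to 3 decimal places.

0.100

Under each hypothesis, the probability of the observed sequence is: P(data | bowl A) = (1/12)(4/11)(7/10)(3/9) = 0.0070707; P(data | bowl B) = (3/11)(7/10)(1/9)(6/8) = 0.015909.
The prior-weighted likelihoods are 1/5 · 0.0070707 = 0.0014141, 4/5 · 0.015909 = 0.012727; summing to 0.014141.
Hence P(bowl A | data) = (0.0014141) / (0.014141) = 0.1.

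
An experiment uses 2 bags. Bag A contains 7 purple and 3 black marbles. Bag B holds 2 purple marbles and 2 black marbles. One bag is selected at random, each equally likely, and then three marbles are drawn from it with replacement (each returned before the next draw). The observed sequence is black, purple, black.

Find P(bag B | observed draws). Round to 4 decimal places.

0.6649

Under each hypothesis, the probability of the observed sequence is: P(data | bag A) = (3/10)(7/10)(3/10) = 0.063; P(data | bag B) = (2/4)(2/4)(2/4) = 0.125.
Weighting by the prior gives 1/2 · 0.063 = 0.0315, 1/2 · 0.125 = 0.0625; summing to 0.094.
Therefore the posterior P(bag B | data) = (0.0625) / (0.094) = 0.66489.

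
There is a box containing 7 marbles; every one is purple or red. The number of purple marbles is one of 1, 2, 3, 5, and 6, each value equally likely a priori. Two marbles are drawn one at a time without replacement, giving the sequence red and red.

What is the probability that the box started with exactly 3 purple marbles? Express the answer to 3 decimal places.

The likelihood of the observed sequence under each hypothesis: P(data | r = 1) = (6/7)(5/6) = 5/7; P(data | r = 2) = (5/7)(4/6) = 10/21; P(data | r = 3) = (4/7)(3/6) = 2/7; P(data | r = 5) = (2/7)(1/6) = 1/21; P(data | r = 6) = (1/7)(0/6) = 0.
Weighting by the prior gives 1/5 · 5/7 = 1/7, 1/5 · 10/21 = 2/21, 1/5 · 2/7 = 2/35, 1/5 · 1/21 = 1/105, 1/5 · 0 = 0; summing to 32/105.
Hence P(r = 3 | data) = (2/35) / (32/105) = 3/16.

0.188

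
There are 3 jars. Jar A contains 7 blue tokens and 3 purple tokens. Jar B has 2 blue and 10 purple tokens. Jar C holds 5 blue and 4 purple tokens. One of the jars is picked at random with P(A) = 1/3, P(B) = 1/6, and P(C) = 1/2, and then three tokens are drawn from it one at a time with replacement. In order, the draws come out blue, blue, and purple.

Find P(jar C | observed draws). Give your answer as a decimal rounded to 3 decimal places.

0.565

Compute the likelihood of the observed sequence for each case: P(data | jar A) = (7/10)(7/10)(3/10) = 0.147; P(data | jar B) = (2/12)(2/12)(10/12) = 0.023148; P(data | jar C) = (5/9)(5/9)(4/9) = 0.13717.
Weighting by the prior gives 1/3 · 0.147 = 0.049, 1/6 · 0.023148 = 0.003858, 1/2 · 0.13717 = 0.068587; with total 0.12145.
Therefore the posterior P(jar C | data) = (0.068587) / (0.12145) = 0.56476.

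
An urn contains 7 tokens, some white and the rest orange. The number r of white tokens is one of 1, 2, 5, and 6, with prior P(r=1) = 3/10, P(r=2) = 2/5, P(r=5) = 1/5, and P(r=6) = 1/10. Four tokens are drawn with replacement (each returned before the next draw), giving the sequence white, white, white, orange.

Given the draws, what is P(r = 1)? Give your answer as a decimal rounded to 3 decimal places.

The likelihood of the observed sequence under each hypothesis: P(data | r = 1) = (1/7)(1/7)(1/7)(6/7) = 0.002499; P(data | r = 2) = (2/7)(2/7)(2/7)(5/7) = 0.01666; P(data | r = 5) = (5/7)(5/7)(5/7)(2/7) = 0.10412; P(data | r = 6) = (6/7)(6/7)(6/7)(1/7) = 0.089963.
The prior-weighted likelihoods are 3/10 · 0.002499 = 0.00074969, 2/5 · 0.01666 = 0.0066639, 1/5 · 0.10412 = 0.020825, 1/10 · 0.089963 = 0.0089963; these sum to 0.037234.
Hence P(r = 1 | data) = (0.00074969) / (0.037234) = 0.020134.

0.020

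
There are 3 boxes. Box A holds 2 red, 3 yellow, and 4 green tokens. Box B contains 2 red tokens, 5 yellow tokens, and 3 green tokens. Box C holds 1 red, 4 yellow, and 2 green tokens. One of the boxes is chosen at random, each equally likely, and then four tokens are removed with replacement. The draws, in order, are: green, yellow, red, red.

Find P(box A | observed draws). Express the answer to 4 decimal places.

The likelihood of the observed sequence under each hypothesis: P(data | box A) = (4/9)(3/9)(2/9)(2/9) = 0.007316; P(data | box B) = (3/10)(5/10)(2/10)(2/10) = 0.006; P(data | box C) = (2/7)(4/7)(1/7)(1/7) = 0.0033319.
Multiplying each by its prior: 1/3 · 0.007316 = 0.0024387, 1/3 · 0.006 = 0.002, 1/3 · 0.0033319 = 0.0011106; with total 0.0055493.
Therefore the posterior P(box A | data) = (0.0024387) / (0.0055493) = 0.43945.

0.4395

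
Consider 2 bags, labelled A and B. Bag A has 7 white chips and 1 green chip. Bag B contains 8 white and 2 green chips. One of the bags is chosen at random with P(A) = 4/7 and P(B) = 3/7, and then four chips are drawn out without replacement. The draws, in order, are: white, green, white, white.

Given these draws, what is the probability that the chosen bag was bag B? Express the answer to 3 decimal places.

0.444

For each hypothesis, P(data | H) works out to: P(data | bag A) = (7/8)(1/7)(6/6)(5/5) = 1/8; P(data | bag B) = (8/10)(2/9)(7/8)(6/7) = 2/15.
Weighting by the prior gives 4/7 · 1/8 = 1/14, 3/7 · 2/15 = 2/35; summing to 9/70.
Therefore the posterior P(bag B | data) = (2/35) / (9/70) = 4/9.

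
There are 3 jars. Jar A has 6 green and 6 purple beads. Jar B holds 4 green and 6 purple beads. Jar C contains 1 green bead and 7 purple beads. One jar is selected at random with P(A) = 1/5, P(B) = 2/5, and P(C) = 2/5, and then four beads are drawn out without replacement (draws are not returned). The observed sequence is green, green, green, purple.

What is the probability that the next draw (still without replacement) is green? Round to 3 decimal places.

Compute the likelihood of the observed sequence for each case: P(data | jar A) = (6/12)(5/11)(4/10)(6/9) = 0.060606; P(data | jar B) = (4/10)(3/9)(2/8)(6/7) = 0.028571; P(data | jar C) = (1/8)(0/7) = 0.
The prior-weighted likelihoods are 1/5 · 0.060606 = 0.012121, 2/5 · 0.028571 = 0.011429, 2/5 · 0 = 0; these sum to 0.02355.
Normalising, the posterior is P(jar A | data) = 0.51471, P(jar B | data) = 0.48529, P(jar C | data) = 0.
Averaging over the posterior, P(green next | data) = (3/8)(0.51471) + (1/6)(0.48529) = 0.2739.

0.274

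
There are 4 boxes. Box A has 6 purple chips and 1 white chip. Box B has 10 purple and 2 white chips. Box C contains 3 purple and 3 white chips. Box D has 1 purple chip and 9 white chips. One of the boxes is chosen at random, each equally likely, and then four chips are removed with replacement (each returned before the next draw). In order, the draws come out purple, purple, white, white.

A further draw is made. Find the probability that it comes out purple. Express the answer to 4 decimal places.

0.5815

Under each hypothesis, the probability of the observed sequence is: P(data | box A) = (6/7)(6/7)(1/7)(1/7) = 0.014994; P(data | box B) = (10/12)(10/12)(2/12)(2/12) = 0.01929; P(data | box C) = (3/6)(3/6)(3/6)(3/6) = 0.0625; P(data | box D) = (1/10)(1/10)(9/10)(9/10) = 0.0081.
Weighting by the prior gives 1/4 · 0.014994 = 0.0037484, 1/4 · 0.01929 = 0.0048225, 1/4 · 0.0625 = 0.015625, 1/4 · 0.0081 = 0.002025; with total 0.026221.
Dividing through by the total gives posterior P(box A | data) = 0.14296, P(box B | data) = 0.18392, P(box C | data) = 0.5959, P(box D | data) = 0.077228.
Averaging over the posterior, P(purple next | data) = (6/7)(0.14296) + (5/6)(0.18392) + (1/2)(0.5959) + (1/10)(0.077228) = 0.58147.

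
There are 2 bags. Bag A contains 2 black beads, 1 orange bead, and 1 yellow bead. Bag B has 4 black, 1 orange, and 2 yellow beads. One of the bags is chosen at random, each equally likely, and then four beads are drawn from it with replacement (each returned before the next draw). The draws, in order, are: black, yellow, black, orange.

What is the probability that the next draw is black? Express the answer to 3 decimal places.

Compute the likelihood of the observed sequence for each case: P(data | bag A) = (2/4)(1/4)(2/4)(1/4) = 0.015625; P(data | bag B) = (4/7)(2/7)(4/7)(1/7) = 0.013328.
The prior-weighted likelihoods are 1/2 · 0.015625 = 0.0078125, 1/2 · 0.013328 = 0.0066639; these sum to 0.014476.
Dividing through by the total gives posterior P(bag A | data) = 0.53967, P(bag B | data) = 0.46033.
So P(black next | data) = Σ P(black next | H) P(H | data) = (1/2)(0.53967) + (4/7)(0.46033) = 0.53288.

0.533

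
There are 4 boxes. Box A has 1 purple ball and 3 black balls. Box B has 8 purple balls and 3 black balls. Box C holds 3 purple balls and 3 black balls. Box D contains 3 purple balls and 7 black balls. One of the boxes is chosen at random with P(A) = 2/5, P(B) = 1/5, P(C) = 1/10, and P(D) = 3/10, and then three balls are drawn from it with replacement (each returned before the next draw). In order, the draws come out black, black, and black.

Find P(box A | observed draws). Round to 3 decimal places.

0.586

For each hypothesis, P(data | H) works out to: P(data | box A) = (3/4)(3/4)(3/4) = 0.42188; P(data | box B) = (3/11)(3/11)(3/11) = 0.020285; P(data | box C) = (3/6)(3/6)(3/6) = 0.125; P(data | box D) = (7/10)(7/10)(7/10) = 0.343.
The prior-weighted likelihoods are 2/5 · 0.42188 = 0.16875, 1/5 · 0.020285 = 0.0040571, 1/10 · 0.125 = 0.0125, 3/10 · 0.343 = 0.1029; summing to 0.28821.
So P(box A | data) = (0.16875) / (0.28821) = 0.58552.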